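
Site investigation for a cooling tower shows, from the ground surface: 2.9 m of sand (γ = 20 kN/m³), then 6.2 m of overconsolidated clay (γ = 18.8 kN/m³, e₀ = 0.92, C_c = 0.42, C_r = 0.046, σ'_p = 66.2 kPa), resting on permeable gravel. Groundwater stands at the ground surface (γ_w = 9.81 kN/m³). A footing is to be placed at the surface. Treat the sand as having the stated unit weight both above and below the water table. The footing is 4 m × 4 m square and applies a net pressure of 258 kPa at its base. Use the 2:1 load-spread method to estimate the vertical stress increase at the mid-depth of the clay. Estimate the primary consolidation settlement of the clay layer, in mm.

Mid-depth of clay below the ground surface: z = 2.9 + 6.2/2 = 6 m.
Total vertical stress at mid-clay: σ_v = 20×2.9 + 18.8×3.1 = 116.28 kPa.
Pore pressure: u = 9.81×(6 − 0) = 58.86 kPa.
Initial effective stress: σ'_0 = σ_v − u = 116.28 − 58.86 = 57.42 kPa.
Stress increase at mid-clay by the 2:1 spreading method:
Δσ = qBL/((B+z)(L+z)) = 258×4×4/((4+6)(4+6)) = 41.28 kPa
Final effective stress: σ'_f = 57.42 + 41.28 = 98.7 kPa.
σ'_f = 98.7 > σ'_p = 66.2 kPa, so the stress path crosses the preconsolidation pressure — recompression up to σ'_p, then virgin compression beyond:
S_c = H/(1+e₀)·[C_r·log₁₀(σ'_p/σ'_0) + C_c·log₁₀(σ'_f/σ'_p)]
    = 6.2/1.92 × [0.046×log₁₀(66.2/57.42) + 0.42×log₁₀(98.7/66.2)]
    = 3.2292 × [0.0028426 + 0.072853] = 0.2444 m

S_c ≈ 244 mm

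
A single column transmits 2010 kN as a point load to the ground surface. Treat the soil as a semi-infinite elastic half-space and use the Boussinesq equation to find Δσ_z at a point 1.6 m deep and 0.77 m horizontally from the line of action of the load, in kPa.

Δσ_z ≈ 223 kPa

Boussinesq vertical stress below a point load on an elastic half-space:
Δσ_z = 3P/(2πz²) · [1 + (r/z)²]^(−5/2)
r/z = 0.77/1.6 = 0.48125; [1+(r/z)²]^(−5/2) = 0.59405.
Δσ_z = 3×2010/(2π×1.6²) × 0.59405 = 374.88 × 0.59405 = 222.7 kPa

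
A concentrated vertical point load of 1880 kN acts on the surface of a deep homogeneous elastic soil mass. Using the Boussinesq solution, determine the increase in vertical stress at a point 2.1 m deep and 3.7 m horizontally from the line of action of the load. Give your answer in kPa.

Boussinesq vertical stress below a point load on an elastic half-space:
Δσ_z = 3P/(2πz²) · [1 + (r/z)²]^(−5/2)
r/z = 3.7/2.1 = 1.7619; [1+(r/z)²]^(−5/2) = 0.029302.
Δσ_z = 3×1880/(2π×2.1²) × 0.029302 = 203.55 × 0.029302 = 5.964 kPa

Δσ_z ≈ 5.96 kPa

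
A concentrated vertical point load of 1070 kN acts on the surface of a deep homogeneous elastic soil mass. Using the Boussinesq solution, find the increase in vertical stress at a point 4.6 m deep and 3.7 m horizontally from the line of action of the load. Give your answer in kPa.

Boussinesq vertical stress below a point load on an elastic half-space:
Δσ_z = 3P/(2πz²) · [1 + (r/z)²]^(−5/2)
r/z = 3.7/4.6 = 0.80435; [1+(r/z)²]^(−5/2) = 0.28726.
Δσ_z = 3×1070/(2π×4.6²) × 0.28726 = 24.144 × 0.28726 = 6.936 kPa

Δσ_z ≈ 6.94 kPa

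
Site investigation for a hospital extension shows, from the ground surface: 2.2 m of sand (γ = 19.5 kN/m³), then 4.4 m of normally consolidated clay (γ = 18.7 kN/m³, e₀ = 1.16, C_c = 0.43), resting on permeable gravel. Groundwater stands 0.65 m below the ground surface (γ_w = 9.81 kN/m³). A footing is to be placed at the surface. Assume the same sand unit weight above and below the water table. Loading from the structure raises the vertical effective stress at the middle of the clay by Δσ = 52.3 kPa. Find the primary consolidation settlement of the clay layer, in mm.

Mid-depth of clay below the ground surface: z = 2.2 + 4.4/2 = 4.4 m.
Total vertical stress at mid-clay: σ_v = 19.5×2.2 + 18.7×2.2 = 84.04 kPa.
Pore pressure: u = 9.81×(4.4 − 0.65) = 36.788 kPa.
Initial effective stress: σ'_0 = σ_v − u = 84.04 − 36.788 = 47.252 kPa.
Final effective stress: σ'_f = σ'_0 + Δσ = 47.252 + 52.3 = 99.552 kPa.
Normally consolidated clay, so the full stress increment lies on the virgin compression line:
S_c = C_c·H/(1+e₀)·log₁₀(σ'_f/σ'_0) = 0.43×4.4/(1+1.16)×log₁₀(99.552/47.252)
    = 0.87593 × 0.32363 = 0.2835 m

S_c ≈ 283 mm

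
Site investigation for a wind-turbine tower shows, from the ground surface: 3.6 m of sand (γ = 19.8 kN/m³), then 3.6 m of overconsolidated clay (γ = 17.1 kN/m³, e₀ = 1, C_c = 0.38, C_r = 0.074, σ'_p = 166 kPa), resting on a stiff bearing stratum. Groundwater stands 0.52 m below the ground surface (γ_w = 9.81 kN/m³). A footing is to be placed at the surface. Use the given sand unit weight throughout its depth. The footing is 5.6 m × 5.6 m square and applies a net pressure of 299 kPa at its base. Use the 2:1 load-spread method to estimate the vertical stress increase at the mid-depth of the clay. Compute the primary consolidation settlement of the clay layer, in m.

Mid-depth of clay below the ground surface: z = 3.6 + 3.6/2 = 5.4 m.
Total vertical stress at mid-clay: σ_v = 19.8×3.6 + 17.1×1.8 = 102.06 kPa.
Pore pressure: u = 9.81×(5.4 − 0.52) = 47.873 kPa.
Initial effective stress: σ'_0 = σ_v − u = 102.06 − 47.873 = 54.187 kPa.
Stress increase at mid-clay by the 2:1 spreading method:
Δσ = qBL/((B+z)(L+z)) = 299×5.6×5.6/((5.6+5.4)(5.6+5.4)) = 77.493 kPa
Final effective stress: σ'_f = 54.187 + 77.493 = 131.68 kPa.
σ'_f = 131.68 ≤ σ'_p = 166 kPa, so the clay remains overconsolidated and only the recompression index applies:
S_c = C_r·H/(1+e₀)·log₁₀(σ'_f/σ'_0) = 0.074×3.6/2×log₁₀(131.68/54.187)
    = 0.1332 × 0.38562 = 0.05136 m

S_c ≈ 0.0514 m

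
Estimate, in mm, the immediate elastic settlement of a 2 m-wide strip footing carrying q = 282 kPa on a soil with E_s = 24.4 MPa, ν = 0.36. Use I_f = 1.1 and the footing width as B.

S_e ≈ 22.1 mm

Immediate (elastic) settlement: S_e = q·B·(1−ν²)/E_s · I_f.
E_s = 24.4 MPa = 24400 kPa.
S_e = 282 × 2 × (1 − 0.36²) / 24400 × 1.1
    = 282 × 2 × 0.8704 / 24400 × 1.1
    = 0.02213 m = 22.13 mm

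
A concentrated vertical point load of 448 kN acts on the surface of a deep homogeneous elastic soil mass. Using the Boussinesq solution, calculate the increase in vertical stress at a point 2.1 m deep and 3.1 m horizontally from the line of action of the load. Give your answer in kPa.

Boussinesq vertical stress below a point load on an elastic half-space:
Δσ_z = 3P/(2πz²) · [1 + (r/z)²]^(−5/2)
r/z = 3.1/2.1 = 1.4762; [1+(r/z)²]^(−5/2) = 0.055491.
Δσ_z = 3×448/(2π×2.1²) × 0.055491 = 48.504 × 0.055491 = 2.692 kPa

Δσ_z ≈ 2.69 kPa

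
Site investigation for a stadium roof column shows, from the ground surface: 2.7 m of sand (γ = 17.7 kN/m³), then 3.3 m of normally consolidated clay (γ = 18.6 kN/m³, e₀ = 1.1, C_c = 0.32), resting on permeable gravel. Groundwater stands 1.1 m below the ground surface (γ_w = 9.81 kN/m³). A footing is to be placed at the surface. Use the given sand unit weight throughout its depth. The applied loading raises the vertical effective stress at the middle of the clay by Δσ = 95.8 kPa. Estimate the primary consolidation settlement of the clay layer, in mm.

S_c ≈ 244 mm

Mid-depth of clay below the ground surface: z = 2.7 + 3.3/2 = 4.35 m.
Total vertical stress at mid-clay: σ_v = 17.7×2.7 + 18.6×1.65 = 78.48 kPa.
Pore pressure: u = 9.81×(4.35 − 1.1) = 31.883 kPa.
Initial effective stress: σ'_0 = σ_v − u = 78.48 − 31.883 = 46.597 kPa.
Final effective stress: σ'_f = σ'_0 + Δσ = 46.597 + 95.8 = 142.4 kPa.
Normally consolidated clay, so the full stress increment lies on the virgin compression line:
S_c = C_c·H/(1+e₀)·log₁₀(σ'_f/σ'_0) = 0.32×3.3/(1+1.1)×log₁₀(142.4/46.597)
    = 0.50286 × 0.48515 = 0.244 m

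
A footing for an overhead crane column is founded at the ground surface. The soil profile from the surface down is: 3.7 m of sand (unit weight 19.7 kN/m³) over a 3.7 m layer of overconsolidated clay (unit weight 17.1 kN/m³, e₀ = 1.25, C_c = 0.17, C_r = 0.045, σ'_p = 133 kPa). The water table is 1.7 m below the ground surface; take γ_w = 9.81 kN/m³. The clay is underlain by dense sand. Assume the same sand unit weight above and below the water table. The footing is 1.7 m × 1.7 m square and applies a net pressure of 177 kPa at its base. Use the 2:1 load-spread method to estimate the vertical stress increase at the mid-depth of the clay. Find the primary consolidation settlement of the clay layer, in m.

S_c ≈ 0.00437 m

Mid-depth of clay below the ground surface: z = 3.7 + 3.7/2 = 5.55 m.
Total vertical stress at mid-clay: σ_v = 19.7×3.7 + 17.1×1.85 = 104.53 kPa.
Pore pressure: u = 9.81×(5.55 − 1.7) = 37.769 kPa.
Initial effective stress: σ'_0 = σ_v − u = 104.53 − 37.769 = 66.761 kPa.
Stress increase at mid-clay by the 2:1 spreading method:
Δσ = qBL/((B+z)(L+z)) = 177×1.7×1.7/((1.7+5.55)(1.7+5.55)) = 9.7318 kPa
Final effective stress: σ'_f = 66.761 + 9.7318 = 76.493 kPa.
σ'_f = 76.493 ≤ σ'_p = 133 kPa, so the clay remains overconsolidated and only the recompression index applies:
S_c = C_r·H/(1+e₀)·log₁₀(σ'_f/σ'_0) = 0.045×3.7/2.25×log₁₀(76.493/66.761)
    = 0.073998 × 0.059099 = 0.004373 m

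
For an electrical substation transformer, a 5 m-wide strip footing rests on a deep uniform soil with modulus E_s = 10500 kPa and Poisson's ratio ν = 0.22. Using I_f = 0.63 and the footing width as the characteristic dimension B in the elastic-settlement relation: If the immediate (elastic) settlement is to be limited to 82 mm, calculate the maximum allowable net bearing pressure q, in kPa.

q ≈ 287 kPa

S_e = q·B·(1−ν²)/E_s · I_f  ⇒  q = S_e·E_s / (B·(1−ν²)·I_f).
q = 0.082 × 10500 / (5 × 0.9516 × 0.63) = 287.2 kPa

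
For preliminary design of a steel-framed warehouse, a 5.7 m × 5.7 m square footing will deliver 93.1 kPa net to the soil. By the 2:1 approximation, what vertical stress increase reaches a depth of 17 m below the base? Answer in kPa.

Δσ_z ≈ 5.87 kPa

By the 2:1 method the load spreads at 1 horizontal : 2 vertical, so at depth z the loaded area has grown by z in each plan dimension:
Δσ = qBL/((B+z)(L+z)) = 93.1×5.7×5.7/((5.7+17)(5.7+17)) = 5.8701 kPa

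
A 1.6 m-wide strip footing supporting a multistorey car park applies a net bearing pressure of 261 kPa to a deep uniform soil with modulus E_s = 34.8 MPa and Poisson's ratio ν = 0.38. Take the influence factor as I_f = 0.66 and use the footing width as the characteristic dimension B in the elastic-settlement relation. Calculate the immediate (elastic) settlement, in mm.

Immediate (elastic) settlement: S_e = q·B·(1−ν²)/E_s · I_f.
E_s = 34.8 MPa = 34800 kPa.
S_e = 261 × 1.6 × (1 − 0.38²) / 34800 × 0.66
    = 261 × 1.6 × 0.8556 / 34800 × 0.66
    = 0.006776 m = 6.776 mm

S_e ≈ 6.78 mm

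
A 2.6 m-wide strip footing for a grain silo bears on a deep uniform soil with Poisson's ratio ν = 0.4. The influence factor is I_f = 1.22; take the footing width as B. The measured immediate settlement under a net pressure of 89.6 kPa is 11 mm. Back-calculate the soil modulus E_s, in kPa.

S_e = q·B·(1−ν²)/E_s · I_f  ⇒  E_s = q·B·(1−ν²)·I_f / S_e.
E_s = 89.6 × 2.6 × 0.84 × 1.22 / 0.011 = 21700 kPa

E_s ≈ 21700 kPa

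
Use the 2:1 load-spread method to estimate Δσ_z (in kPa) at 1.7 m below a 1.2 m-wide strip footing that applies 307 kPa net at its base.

By the 2:1 method the load spreads at 1 horizontal : 2 vertical, so at depth z the loaded area has grown by z in each plan dimension:
Δσ = qB/(B+z) = 307×1.2/(1.2+1.7) = 127.03 kPa

Δσ_z ≈ 127 kPa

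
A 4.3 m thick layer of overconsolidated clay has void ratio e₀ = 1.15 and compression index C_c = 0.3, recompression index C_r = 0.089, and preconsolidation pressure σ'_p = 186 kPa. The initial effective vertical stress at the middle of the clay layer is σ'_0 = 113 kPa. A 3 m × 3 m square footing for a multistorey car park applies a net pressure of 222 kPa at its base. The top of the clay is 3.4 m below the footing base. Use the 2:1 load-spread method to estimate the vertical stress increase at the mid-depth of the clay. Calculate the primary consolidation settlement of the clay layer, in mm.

Mid-depth of clay below the footing base: z = 3.4 + 4.3/2 = 5.55 m.
Stress increase at mid-clay by the 2:1 spreading method:
Δσ = qBL/((B+z)(L+z)) = 222×3×3/((3+5.55)(3+5.55)) = 27.331 kPa
Final effective stress: σ'_f = 113 + 27.331 = 140.33 kPa.
σ'_f = 140.33 ≤ σ'_p = 186 kPa, so the clay remains overconsolidated and only the recompression index applies:
S_c = C_r·H/(1+e₀)·log₁₀(σ'_f/σ'_0) = 0.089×4.3/2.15×log₁₀(140.33/113)
    = 0.178 × 0.094072 = 0.01674 m

S_c ≈ 16.7 mm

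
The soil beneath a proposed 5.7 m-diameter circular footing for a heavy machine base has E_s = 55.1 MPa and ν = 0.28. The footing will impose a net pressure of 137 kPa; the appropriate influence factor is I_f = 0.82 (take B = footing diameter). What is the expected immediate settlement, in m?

Immediate (elastic) settlement: S_e = q·B·(1−ν²)/E_s · I_f.
E_s = 55.1 MPa = 55100 kPa.
S_e = 137 × 5.7 × (1 − 0.28²) / 55100 × 0.82
    = 137 × 5.7 × 0.9216 / 55100 × 0.82
    = 0.01071 m

S_e ≈ 0.0107 m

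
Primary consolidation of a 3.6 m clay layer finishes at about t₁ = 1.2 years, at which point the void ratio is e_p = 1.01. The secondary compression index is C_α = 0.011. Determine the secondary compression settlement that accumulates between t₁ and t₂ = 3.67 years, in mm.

S_s ≈ 9.56 mm

Secondary compression: S_s = C_α·H/(1+e_p)·log₁₀(t₂/t₁)
S_s = 0.011×3.6/(1+1.01)×log₁₀(3.67/1.2)
    = 0.0197 × 0.4855 = 0.009565 m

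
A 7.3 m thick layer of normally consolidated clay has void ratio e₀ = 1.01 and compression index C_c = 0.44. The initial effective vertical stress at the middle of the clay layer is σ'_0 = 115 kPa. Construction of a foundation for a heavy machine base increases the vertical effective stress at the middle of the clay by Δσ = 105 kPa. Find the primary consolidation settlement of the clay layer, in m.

S_c ≈ 0.45 m

Final effective stress: σ'_f = σ'_0 + Δσ = 115 + 105 = 220 kPa.
Normally consolidated clay, so the full stress increment lies on the virgin compression line:
S_c = C_c·H/(1+e₀)·log₁₀(σ'_f/σ'_0) = 0.44×7.3/(1+1.01)×log₁₀(220/115)
    = 1.598 × 0.28172 = 0.4502 m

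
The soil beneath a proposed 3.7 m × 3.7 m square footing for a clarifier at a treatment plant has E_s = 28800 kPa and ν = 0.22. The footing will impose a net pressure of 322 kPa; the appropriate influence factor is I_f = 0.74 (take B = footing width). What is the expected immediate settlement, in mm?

S_e ≈ 29.1 mm

Immediate (elastic) settlement: S_e = q·B·(1−ν²)/E_s · I_f.
S_e = 322 × 3.7 × (1 − 0.22²) / 28800 × 0.74
    = 322 × 3.7 × 0.9516 / 28800 × 0.74
    = 0.02913 m = 29.13 mm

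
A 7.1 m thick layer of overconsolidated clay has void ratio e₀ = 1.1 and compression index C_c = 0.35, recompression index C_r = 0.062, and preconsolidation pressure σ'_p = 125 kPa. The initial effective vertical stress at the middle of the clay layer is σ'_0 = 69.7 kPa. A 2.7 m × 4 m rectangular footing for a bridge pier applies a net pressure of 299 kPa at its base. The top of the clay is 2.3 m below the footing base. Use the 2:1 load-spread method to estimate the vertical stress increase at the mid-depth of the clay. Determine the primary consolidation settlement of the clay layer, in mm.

Mid-depth of clay below the footing base: z = 2.3 + 7.1/2 = 5.85 m.
Stress increase at mid-clay by the 2:1 spreading method:
Δσ = qBL/((B+z)(L+z)) = 299×2.7×4/((2.7+5.85)(4+5.85)) = 38.344 kPa
Final effective stress: σ'_f = 69.7 + 38.344 = 108.04 kPa.
σ'_f = 108.04 ≤ σ'_p = 125 kPa, so the clay remains overconsolidated and only the recompression index applies:
S_c = C_r·H/(1+e₀)·log₁₀(σ'_f/σ'_0) = 0.062×7.1/2.1×log₁₀(108.04/69.7)
    = 0.20962 × 0.19035 = 0.0399 m

S_c ≈ 39.9 mm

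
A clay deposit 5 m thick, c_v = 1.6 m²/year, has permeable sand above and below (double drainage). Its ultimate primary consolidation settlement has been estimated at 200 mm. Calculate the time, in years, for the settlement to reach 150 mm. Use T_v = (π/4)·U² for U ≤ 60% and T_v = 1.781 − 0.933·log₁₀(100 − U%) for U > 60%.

Drainage path length: H_d = H/2 = 2.5 m (double drainage).
U = S(t)/S_ult = 150/200 = 0.75.
U > 60%: T_v = 1.781 − 0.933·log₁₀(100 − 75) = 0.47672.
t = T_v·H_d²/c_v = 0.47672×2.5²/1.6 = 1.862 years.

t ≈ 1.86 years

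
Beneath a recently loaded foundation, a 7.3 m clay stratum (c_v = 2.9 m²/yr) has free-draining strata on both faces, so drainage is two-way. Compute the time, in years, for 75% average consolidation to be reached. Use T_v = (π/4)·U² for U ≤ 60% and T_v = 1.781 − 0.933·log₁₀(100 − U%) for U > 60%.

t ≈ 2.19 years

Drainage path length: H_d = H/2 = 3.65 m (double drainage).
U > 60%: T_v = 1.781 − 0.933·log₁₀(100 − 75) = 0.47672.
t = T_v·H_d²/c_v = 0.47672×3.65²/2.9 = 2.19 years.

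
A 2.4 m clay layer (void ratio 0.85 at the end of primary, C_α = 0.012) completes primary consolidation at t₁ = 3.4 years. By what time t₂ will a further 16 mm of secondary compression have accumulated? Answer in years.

t₂ ≈ 36.2 years

S_s = C_α·H/(1+e_p)·log₁₀(t₂/t₁) ⇒ log₁₀(t₂/t₁) = S_s·(1+e_p)/(C_α·H).
log₁₀(t₂/t₁) = 0.016 × (1+0.85) / (0.012×2.4) = 1.028
t₂ = t₁ × 10^1.028 = 3.4 × 10.66 = 36.25 years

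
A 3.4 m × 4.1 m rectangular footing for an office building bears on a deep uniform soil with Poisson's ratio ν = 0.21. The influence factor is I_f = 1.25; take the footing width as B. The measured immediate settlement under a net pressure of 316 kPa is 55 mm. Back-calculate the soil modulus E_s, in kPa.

S_e = q·B·(1−ν²)/E_s · I_f  ⇒  E_s = q·B·(1−ν²)·I_f / S_e.
E_s = 316 × 3.4 × 0.9559 × 1.25 / 0.055 = 23340 kPa

E_s ≈ 23300 kPa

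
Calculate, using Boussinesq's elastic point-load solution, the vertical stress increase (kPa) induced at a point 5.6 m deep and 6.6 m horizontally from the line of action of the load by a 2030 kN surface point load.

Δσ_z ≈ 3.5 kPa

Boussinesq vertical stress below a point load on an elastic half-space:
Δσ_z = 3P/(2πz²) · [1 + (r/z)²]^(−5/2)
r/z = 6.6/5.6 = 1.1786; [1+(r/z)²]^(−5/2) = 0.11336.
Δσ_z = 3×2030/(2π×5.6²) × 0.11336 = 30.907 × 0.11336 = 3.504 kPa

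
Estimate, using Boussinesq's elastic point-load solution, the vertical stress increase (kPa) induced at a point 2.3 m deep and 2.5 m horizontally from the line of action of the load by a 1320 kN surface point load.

Δσ_z ≈ 17 kPa

Boussinesq vertical stress below a point load on an elastic half-space:
Δσ_z = 3P/(2πz²) · [1 + (r/z)²]^(−5/2)
r/z = 2.5/2.3 = 1.087; [1+(r/z)²]^(−5/2) = 0.14227.
Δσ_z = 3×1320/(2π×2.3²) × 0.14227 = 119.14 × 0.14227 = 16.95 kPa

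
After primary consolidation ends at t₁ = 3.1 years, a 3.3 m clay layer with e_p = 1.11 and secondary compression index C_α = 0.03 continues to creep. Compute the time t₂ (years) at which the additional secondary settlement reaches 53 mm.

S_s = C_α·H/(1+e_p)·log₁₀(t₂/t₁) ⇒ log₁₀(t₂/t₁) = S_s·(1+e_p)/(C_α·H).
log₁₀(t₂/t₁) = 0.053 × (1+1.11) / (0.03×3.3) = 1.13
t₂ = t₁ × 10^1.13 = 3.1 × 13.48 = 41.78 years

t₂ ≈ 41.8 years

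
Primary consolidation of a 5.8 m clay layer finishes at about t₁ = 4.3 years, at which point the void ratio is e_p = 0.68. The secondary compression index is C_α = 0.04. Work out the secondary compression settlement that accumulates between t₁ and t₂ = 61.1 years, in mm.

S_s ≈ 159 mm

Secondary compression: S_s = C_α·H/(1+e_p)·log₁₀(t₂/t₁)
S_s = 0.04×5.8/(1+0.68)×log₁₀(61.1/4.3)
    = 0.1381 × 1.153 = 0.1592 m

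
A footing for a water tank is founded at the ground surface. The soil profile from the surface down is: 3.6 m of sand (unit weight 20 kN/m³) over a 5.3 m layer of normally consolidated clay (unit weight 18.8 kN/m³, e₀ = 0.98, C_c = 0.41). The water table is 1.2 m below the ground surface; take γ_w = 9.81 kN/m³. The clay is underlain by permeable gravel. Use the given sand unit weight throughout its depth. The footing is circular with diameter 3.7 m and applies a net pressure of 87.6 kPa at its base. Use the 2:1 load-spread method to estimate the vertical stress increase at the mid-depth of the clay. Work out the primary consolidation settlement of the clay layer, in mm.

S_c ≈ 73.8 mm

Mid-depth of clay below the ground surface: z = 3.6 + 5.3/2 = 6.25 m.
Total vertical stress at mid-clay: σ_v = 20×3.6 + 18.8×2.65 = 121.82 kPa.
Pore pressure: u = 9.81×(6.25 − 1.2) = 49.541 kPa.
Initial effective stress: σ'_0 = σ_v − u = 121.82 − 49.541 = 72.279 kPa.
Stress increase at mid-clay by the 2:1 spreading method:
Δσ ≈ qD²/(D+z)² = 87.6×3.7²/(3.7+6.25)² = 12.113 kPa
Final effective stress: σ'_f = σ'_0 + Δσ = 72.279 + 12.113 = 84.392 kPa.
Normally consolidated clay, so the full stress increment lies on the virgin compression line:
S_c = C_c·H/(1+e₀)·log₁₀(σ'_f/σ'_0) = 0.41×5.3/(1+0.98)×log₁₀(84.392/72.279)
    = 1.0975 × 0.067289 = 0.07385 m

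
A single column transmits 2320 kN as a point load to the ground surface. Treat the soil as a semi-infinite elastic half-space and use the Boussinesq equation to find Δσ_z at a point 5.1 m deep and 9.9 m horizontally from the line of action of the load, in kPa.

Boussinesq vertical stress below a point load on an elastic half-space:
Δσ_z = 3P/(2πz²) · [1 + (r/z)²]^(−5/2)
r/z = 9.9/5.1 = 1.9412; [1+(r/z)²]^(−5/2) = 0.020143.
Δσ_z = 3×2320/(2π×5.1²) × 0.020143 = 42.588 × 0.020143 = 0.8579 kPa

Δσ_z ≈ 0.858 kPa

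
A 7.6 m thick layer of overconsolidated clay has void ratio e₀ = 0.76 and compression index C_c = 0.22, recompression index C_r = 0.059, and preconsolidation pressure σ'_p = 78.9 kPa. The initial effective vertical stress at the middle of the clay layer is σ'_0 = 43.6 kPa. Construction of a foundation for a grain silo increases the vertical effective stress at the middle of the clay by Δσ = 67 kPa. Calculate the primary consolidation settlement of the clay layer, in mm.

Final effective stress: σ'_f = 43.6 + 67 = 110.6 kPa.
σ'_f = 110.6 > σ'_p = 78.9 kPa, so the stress path crosses the preconsolidation pressure — recompression up to σ'_p, then virgin compression beyond:
S_c = H/(1+e₀)·[C_r·log₁₀(σ'_p/σ'_0) + C_c·log₁₀(σ'_f/σ'_p)]
    = 7.6/1.76 × [0.059×log₁₀(78.9/43.6) + 0.22×log₁₀(110.6/78.9)]
    = 4.3182 × [0.015198 + 0.032269] = 0.205 m

S_c ≈ 205 mm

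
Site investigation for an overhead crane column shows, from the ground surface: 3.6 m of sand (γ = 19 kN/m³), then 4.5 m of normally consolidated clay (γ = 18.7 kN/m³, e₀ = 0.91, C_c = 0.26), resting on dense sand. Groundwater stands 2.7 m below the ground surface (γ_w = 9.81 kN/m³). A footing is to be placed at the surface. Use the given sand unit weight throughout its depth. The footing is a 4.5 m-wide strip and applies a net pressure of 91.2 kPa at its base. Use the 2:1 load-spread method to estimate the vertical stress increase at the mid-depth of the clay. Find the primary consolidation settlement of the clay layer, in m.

S_c ≈ 0.108 m

Mid-depth of clay below the ground surface: z = 3.6 + 4.5/2 = 5.85 m.
Total vertical stress at mid-clay: σ_v = 19×3.6 + 18.7×2.25 = 110.47 kPa.
Pore pressure: u = 9.81×(5.85 − 2.7) = 30.902 kPa.
Initial effective stress: σ'_0 = σ_v − u = 110.47 − 30.902 = 79.568 kPa.
Stress increase at mid-clay by the 2:1 spreading method:
Δσ = qB/(B+z) = 91.2×4.5/(4.5+5.85) = 39.652 kPa
Final effective stress: σ'_f = σ'_0 + Δσ = 79.568 + 39.652 = 119.22 kPa.
Normally consolidated clay, so the full stress increment lies on the virgin compression line:
S_c = C_c·H/(1+e₀)·log₁₀(σ'_f/σ'_0) = 0.26×4.5/(1+0.91)×log₁₀(119.22/79.568)
    = 0.61257 × 0.17561 = 0.1076 m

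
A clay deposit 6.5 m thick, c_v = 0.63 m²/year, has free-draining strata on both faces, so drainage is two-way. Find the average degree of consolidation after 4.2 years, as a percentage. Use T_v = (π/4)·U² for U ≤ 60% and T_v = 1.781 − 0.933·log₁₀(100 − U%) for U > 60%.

Drainage path length: H_d = H/2 = 3.25 m (double drainage).
T_v = c_v·t/H_d² = 0.63×4.2/3.25² = 0.25051.
T_v = 0.25051 corresponds to the U ≤ 60% branch:
U = √(4T_v/π) = 0.5648

U ≈ 56.5 %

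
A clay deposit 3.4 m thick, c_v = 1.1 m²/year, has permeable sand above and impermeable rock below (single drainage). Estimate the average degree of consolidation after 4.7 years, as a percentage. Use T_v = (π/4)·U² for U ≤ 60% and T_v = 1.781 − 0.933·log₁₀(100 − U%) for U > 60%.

Drainage path length: H_d = H = 3.4 m (single drainage).
T_v = c_v·t/H_d² = 1.1×4.7/3.4² = 0.44723.
T_v = 0.44723 corresponds to the U > 60% branch:
U = 1 − 10^((1.781 − T_v)/0.933)/100 = 0.7311

U ≈ 73.1 %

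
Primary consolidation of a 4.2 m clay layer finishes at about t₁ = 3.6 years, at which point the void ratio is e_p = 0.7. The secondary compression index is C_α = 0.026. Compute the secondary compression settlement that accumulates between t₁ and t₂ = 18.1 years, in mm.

S_s ≈ 45.1 mm

Secondary compression: S_s = C_α·H/(1+e_p)·log₁₀(t₂/t₁)
S_s = 0.026×4.2/(1+0.7)×log₁₀(18.1/3.6)
    = 0.06424 × 0.7014 = 0.04505 m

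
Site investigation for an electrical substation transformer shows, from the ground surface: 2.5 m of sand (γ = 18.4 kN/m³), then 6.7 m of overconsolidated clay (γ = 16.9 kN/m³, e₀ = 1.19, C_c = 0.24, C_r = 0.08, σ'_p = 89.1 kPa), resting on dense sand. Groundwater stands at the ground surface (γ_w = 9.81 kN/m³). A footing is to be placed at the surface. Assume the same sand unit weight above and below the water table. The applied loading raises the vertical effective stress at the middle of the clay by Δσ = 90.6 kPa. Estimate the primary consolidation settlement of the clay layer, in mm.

Mid-depth of clay below the ground surface: z = 2.5 + 6.7/2 = 5.85 m.
Total vertical stress at mid-clay: σ_v = 18.4×2.5 + 16.9×3.35 = 102.61 kPa.
Pore pressure: u = 9.81×(5.85 − 0) = 57.389 kPa.
Initial effective stress: σ'_0 = σ_v − u = 102.61 − 57.389 = 45.221 kPa.
Final effective stress: σ'_f = 45.221 + 90.6 = 135.82 kPa.
σ'_f = 135.82 > σ'_p = 89.1 kPa, so the stress path crosses the preconsolidation pressure — recompression up to σ'_p, then virgin compression beyond:
S_c = H/(1+e₀)·[C_r·log₁₀(σ'_p/σ'_0) + C_c·log₁₀(σ'_f/σ'_p)]
    = 6.7/2.19 × [0.08×log₁₀(89.1/45.221) + 0.24×log₁₀(135.82/89.1)]
    = 3.0594 × [0.023563 + 0.043941] = 0.2065 m

S_c ≈ 207 mm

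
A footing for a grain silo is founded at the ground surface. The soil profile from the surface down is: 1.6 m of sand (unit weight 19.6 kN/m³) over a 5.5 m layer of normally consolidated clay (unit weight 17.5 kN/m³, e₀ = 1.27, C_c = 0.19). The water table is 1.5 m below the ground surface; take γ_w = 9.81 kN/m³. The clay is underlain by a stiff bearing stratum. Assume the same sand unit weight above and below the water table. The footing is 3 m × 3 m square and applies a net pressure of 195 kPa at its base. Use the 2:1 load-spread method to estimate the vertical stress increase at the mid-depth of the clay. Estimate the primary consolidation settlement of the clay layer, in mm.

Mid-depth of clay below the ground surface: z = 1.6 + 5.5/2 = 4.35 m.
Total vertical stress at mid-clay: σ_v = 19.6×1.6 + 17.5×2.75 = 79.485 kPa.
Pore pressure: u = 9.81×(4.35 − 1.5) = 27.959 kPa.
Initial effective stress: σ'_0 = σ_v − u = 79.485 − 27.959 = 51.526 kPa.
Stress increase at mid-clay by the 2:1 spreading method:
Δσ = qBL/((B+z)(L+z)) = 195×3×3/((3+4.35)(3+4.35)) = 32.486 kPa
Final effective stress: σ'_f = σ'_0 + Δσ = 51.526 + 32.486 = 84.012 kPa.
Normally consolidated clay, so the full stress increment lies on the virgin compression line:
S_c = C_c·H/(1+e₀)·log₁₀(σ'_f/σ'_0) = 0.19×5.5/(1+1.27)×log₁₀(84.012/51.526)
    = 0.46035 × 0.21231 = 0.09774 m

S_c ≈ 97.7 mm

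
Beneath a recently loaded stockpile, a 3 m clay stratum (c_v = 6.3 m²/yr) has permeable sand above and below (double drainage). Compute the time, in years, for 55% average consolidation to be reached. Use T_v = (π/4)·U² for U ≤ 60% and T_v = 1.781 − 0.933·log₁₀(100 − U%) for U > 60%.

t ≈ 0.0849 years

Drainage path length: H_d = H/2 = 1.5 m (double drainage).
U ≤ 60%: T_v = (π/4)·U² = (π/4)×0.55² = 0.23758.
t = T_v·H_d²/c_v = 0.23758×1.5²/6.3 = 0.08485 years.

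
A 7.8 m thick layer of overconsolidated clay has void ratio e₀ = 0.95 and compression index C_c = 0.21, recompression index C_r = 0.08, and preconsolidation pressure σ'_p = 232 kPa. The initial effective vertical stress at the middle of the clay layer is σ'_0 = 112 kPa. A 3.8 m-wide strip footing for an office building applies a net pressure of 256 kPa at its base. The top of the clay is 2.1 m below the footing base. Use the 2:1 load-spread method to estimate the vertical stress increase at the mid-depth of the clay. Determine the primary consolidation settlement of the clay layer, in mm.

Mid-depth of clay below the footing base: z = 2.1 + 7.8/2 = 6 m.
Stress increase at mid-clay by the 2:1 spreading method:
Δσ = qB/(B+z) = 256×3.8/(3.8+6) = 99.265 kPa
Final effective stress: σ'_f = 112 + 99.265 = 211.26 kPa.
σ'_f = 211.26 ≤ σ'_p = 232 kPa, so the clay remains overconsolidated and only the recompression index applies:
S_c = C_r·H/(1+e₀)·log₁₀(σ'_f/σ'_0) = 0.08×7.8/1.95×log₁₀(211.26/112)
    = 0.32 × 0.2756 = 0.08819 m

S_c ≈ 88.2 mm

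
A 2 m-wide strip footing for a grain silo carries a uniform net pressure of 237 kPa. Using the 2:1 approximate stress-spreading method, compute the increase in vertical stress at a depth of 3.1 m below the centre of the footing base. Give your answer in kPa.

By the 2:1 method the load spreads at 1 horizontal : 2 vertical, so at depth z the loaded area has grown by z in each plan dimension:
Δσ = qB/(B+z) = 237×2/(2+3.1) = 92.941 kPa

Δσ_z ≈ 92.9 kPa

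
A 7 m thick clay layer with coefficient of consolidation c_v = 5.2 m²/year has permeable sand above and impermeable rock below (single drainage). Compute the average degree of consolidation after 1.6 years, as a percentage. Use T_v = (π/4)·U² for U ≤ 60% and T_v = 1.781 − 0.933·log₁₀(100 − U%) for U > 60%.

U ≈ 46.5 %

Drainage path length: H_d = H = 7 m (single drainage).
T_v = c_v·t/H_d² = 5.2×1.6/7² = 0.1698.
T_v = 0.1698 corresponds to the U ≤ 60% branch:
U = √(4T_v/π) = 0.465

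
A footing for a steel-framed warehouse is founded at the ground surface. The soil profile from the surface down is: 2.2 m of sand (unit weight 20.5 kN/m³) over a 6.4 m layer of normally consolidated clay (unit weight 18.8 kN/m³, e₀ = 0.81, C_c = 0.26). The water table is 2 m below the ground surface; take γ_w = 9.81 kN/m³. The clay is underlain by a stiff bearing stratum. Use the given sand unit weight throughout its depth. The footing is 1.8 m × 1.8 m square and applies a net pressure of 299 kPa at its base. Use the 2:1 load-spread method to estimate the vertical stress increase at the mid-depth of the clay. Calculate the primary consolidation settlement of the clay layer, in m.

S_c ≈ 0.0922 m

Mid-depth of clay below the ground surface: z = 2.2 + 6.4/2 = 5.4 m.
Total vertical stress at mid-clay: σ_v = 20.5×2.2 + 18.8×3.2 = 105.26 kPa.
Pore pressure: u = 9.81×(5.4 − 2) = 33.354 kPa.
Initial effective stress: σ'_0 = σ_v − u = 105.26 − 33.354 = 71.906 kPa.
Stress increase at mid-clay by the 2:1 spreading method:
Δσ = qBL/((B+z)(L+z)) = 299×1.8×1.8/((1.8+5.4)(1.8+5.4)) = 18.688 kPa
Final effective stress: σ'_f = σ'_0 + Δσ = 71.906 + 18.688 = 90.594 kPa.
Normally consolidated clay, so the full stress increment lies on the virgin compression line:
S_c = C_c·H/(1+e₀)·log₁₀(σ'_f/σ'_0) = 0.26×6.4/(1+0.81)×log₁₀(90.594/71.906)
    = 0.91934 × 0.10033 = 0.09224 m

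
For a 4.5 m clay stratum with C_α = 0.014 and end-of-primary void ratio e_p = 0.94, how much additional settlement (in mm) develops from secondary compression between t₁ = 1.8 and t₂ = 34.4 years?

S_s ≈ 41.6 mm

Secondary compression: S_s = C_α·H/(1+e_p)·log₁₀(t₂/t₁)
S_s = 0.014×4.5/(1+0.94)×log₁₀(34.4/1.8)
    = 0.03247 × 1.281 = 0.04161 m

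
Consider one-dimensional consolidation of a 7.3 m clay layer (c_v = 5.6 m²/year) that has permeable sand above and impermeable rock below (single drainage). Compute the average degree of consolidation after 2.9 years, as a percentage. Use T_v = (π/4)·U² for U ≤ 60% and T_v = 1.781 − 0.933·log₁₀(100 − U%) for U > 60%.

U ≈ 61.8 %

Drainage path length: H_d = H = 7.3 m (single drainage).
T_v = c_v·t/H_d² = 5.6×2.9/7.3² = 0.30475.
T_v = 0.30475 corresponds to the U > 60% branch:
U = 1 − 10^((1.781 − T_v)/0.933)/100 = 0.6178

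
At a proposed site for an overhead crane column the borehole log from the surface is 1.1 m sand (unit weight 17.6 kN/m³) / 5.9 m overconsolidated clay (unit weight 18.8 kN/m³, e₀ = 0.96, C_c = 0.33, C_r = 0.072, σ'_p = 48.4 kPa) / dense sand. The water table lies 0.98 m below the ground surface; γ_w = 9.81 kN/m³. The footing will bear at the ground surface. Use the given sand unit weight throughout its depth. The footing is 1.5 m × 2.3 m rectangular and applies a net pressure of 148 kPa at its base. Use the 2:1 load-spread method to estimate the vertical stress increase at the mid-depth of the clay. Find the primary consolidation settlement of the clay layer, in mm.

S_c ≈ 94.3 mm

Mid-depth of clay below the ground surface: z = 1.1 + 5.9/2 = 4.05 m.
Total vertical stress at mid-clay: σ_v = 17.6×1.1 + 18.8×2.95 = 74.82 kPa.
Pore pressure: u = 9.81×(4.05 − 0.98) = 30.117 kPa.
Initial effective stress: σ'_0 = σ_v − u = 74.82 − 30.117 = 44.703 kPa.
Stress increase at mid-clay by the 2:1 spreading method:
Δσ = qBL/((B+z)(L+z)) = 148×1.5×2.3/((1.5+4.05)(2.3+4.05)) = 14.488 kPa
Final effective stress: σ'_f = 44.703 + 14.488 = 59.191 kPa.
σ'_f = 59.191 > σ'_p = 48.4 kPa, so the stress path crosses the preconsolidation pressure — recompression up to σ'_p, then virgin compression beyond:
S_c = H/(1+e₀)·[C_r·log₁₀(σ'_p/σ'_0) + C_c·log₁₀(σ'_f/σ'_p)]
    = 5.9/1.96 × [0.072×log₁₀(48.4/44.703) + 0.33×log₁₀(59.191/48.4)]
    = 3.0102 × [0.0024846 + 0.028845] = 0.09431 m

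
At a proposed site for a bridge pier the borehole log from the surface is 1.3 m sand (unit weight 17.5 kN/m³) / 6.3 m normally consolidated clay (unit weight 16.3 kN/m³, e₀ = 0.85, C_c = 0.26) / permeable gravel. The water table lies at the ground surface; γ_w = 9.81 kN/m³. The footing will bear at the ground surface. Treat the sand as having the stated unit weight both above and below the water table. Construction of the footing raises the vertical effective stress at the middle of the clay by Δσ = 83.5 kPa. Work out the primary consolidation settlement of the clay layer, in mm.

Mid-depth of clay below the ground surface: z = 1.3 + 6.3/2 = 4.45 m.
Total vertical stress at mid-clay: σ_v = 17.5×1.3 + 16.3×3.15 = 74.095 kPa.
Pore pressure: u = 9.81×(4.45 − 0) = 43.655 kPa.
Initial effective stress: σ'_0 = σ_v − u = 74.095 − 43.655 = 30.44 kPa.
Final effective stress: σ'_f = σ'_0 + Δσ = 30.44 + 83.5 = 113.94 kPa.
Normally consolidated clay, so the full stress increment lies on the virgin compression line:
S_c = C_c·H/(1+e₀)·log₁₀(σ'_f/σ'_0) = 0.26×6.3/(1+0.85)×log₁₀(113.94/30.44)
    = 0.88541 × 0.57323 = 0.5075 m

S_c ≈ 508 mm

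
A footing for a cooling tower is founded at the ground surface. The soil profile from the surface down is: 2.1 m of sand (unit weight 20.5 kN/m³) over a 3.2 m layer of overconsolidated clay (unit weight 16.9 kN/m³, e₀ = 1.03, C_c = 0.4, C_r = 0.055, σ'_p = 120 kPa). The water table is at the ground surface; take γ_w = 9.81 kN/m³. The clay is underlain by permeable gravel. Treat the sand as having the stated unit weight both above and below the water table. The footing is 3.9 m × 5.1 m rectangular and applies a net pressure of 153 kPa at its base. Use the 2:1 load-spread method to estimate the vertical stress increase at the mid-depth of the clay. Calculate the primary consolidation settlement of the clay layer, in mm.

S_c ≈ 32.1 mm

Mid-depth of clay below the ground surface: z = 2.1 + 3.2/2 = 3.7 m.
Total vertical stress at mid-clay: σ_v = 20.5×2.1 + 16.9×1.6 = 70.09 kPa.
Pore pressure: u = 9.81×(3.7 − 0) = 36.297 kPa.
Initial effective stress: σ'_0 = σ_v − u = 70.09 − 36.297 = 33.793 kPa.
Stress increase at mid-clay by the 2:1 spreading method:
Δσ = qBL/((B+z)(L+z)) = 153×3.9×5.1/((3.9+3.7)(5.1+3.7)) = 45.502 kPa
Final effective stress: σ'_f = 33.793 + 45.502 = 79.295 kPa.
σ'_f = 79.295 ≤ σ'_p = 120 kPa, so the clay remains overconsolidated and only the recompression index applies:
S_c = C_r·H/(1+e₀)·log₁₀(σ'_f/σ'_0) = 0.055×3.2/2.03×log₁₀(79.295/33.793)
    = 0.086702 × 0.37042 = 0.03212 m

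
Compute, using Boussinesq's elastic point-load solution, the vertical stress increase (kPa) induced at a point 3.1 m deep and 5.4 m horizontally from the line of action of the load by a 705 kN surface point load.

Boussinesq vertical stress below a point load on an elastic half-space:
Δσ_z = 3P/(2πz²) · [1 + (r/z)²]^(−5/2)
r/z = 5.4/3.1 = 1.7419; [1+(r/z)²]^(−5/2) = 0.030589.
Δσ_z = 3×705/(2π×3.1²) × 0.030589 = 35.027 × 0.030589 = 1.071 kPa

Δσ_z ≈ 1.07 kPa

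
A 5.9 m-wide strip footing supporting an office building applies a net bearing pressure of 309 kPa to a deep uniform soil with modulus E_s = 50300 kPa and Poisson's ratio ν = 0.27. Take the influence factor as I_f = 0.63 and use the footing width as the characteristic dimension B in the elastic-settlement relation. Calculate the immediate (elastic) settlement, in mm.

S_e ≈ 21.2 mm

Immediate (elastic) settlement: S_e = q·B·(1−ν²)/E_s · I_f.
S_e = 309 × 5.9 × (1 − 0.27²) / 50300 × 0.63
    = 309 × 5.9 × 0.9271 / 50300 × 0.63
    = 0.02117 m = 21.17 mm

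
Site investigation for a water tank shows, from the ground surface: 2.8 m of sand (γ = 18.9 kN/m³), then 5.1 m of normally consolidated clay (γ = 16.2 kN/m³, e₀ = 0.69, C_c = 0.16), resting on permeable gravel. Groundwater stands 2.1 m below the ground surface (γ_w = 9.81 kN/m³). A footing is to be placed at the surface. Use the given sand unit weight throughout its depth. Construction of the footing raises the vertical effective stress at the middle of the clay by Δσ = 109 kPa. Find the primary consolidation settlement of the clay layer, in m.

S_c ≈ 0.212 m

Mid-depth of clay below the ground surface: z = 2.8 + 5.1/2 = 5.35 m.
Total vertical stress at mid-clay: σ_v = 18.9×2.8 + 16.2×2.55 = 94.23 kPa.
Pore pressure: u = 9.81×(5.35 − 2.1) = 31.883 kPa.
Initial effective stress: σ'_0 = σ_v − u = 94.23 − 31.883 = 62.347 kPa.
Final effective stress: σ'_f = σ'_0 + Δσ = 62.347 + 109 = 171.35 kPa.
Normally consolidated clay, so the full stress increment lies on the virgin compression line:
S_c = C_c·H/(1+e₀)·log₁₀(σ'_f/σ'_0) = 0.16×5.1/(1+0.69)×log₁₀(171.35/62.347)
    = 0.48284 × 0.43907 = 0.212 m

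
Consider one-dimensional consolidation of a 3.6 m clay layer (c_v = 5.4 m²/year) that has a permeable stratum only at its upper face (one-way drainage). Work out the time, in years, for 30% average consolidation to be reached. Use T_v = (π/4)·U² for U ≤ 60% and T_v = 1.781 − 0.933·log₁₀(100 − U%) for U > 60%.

t ≈ 0.17 years

Drainage path length: H_d = H = 3.6 m (single drainage).
U ≤ 60%: T_v = (π/4)·U² = (π/4)×0.3² = 0.070686.
t = T_v·H_d²/c_v = 0.070686×3.6²/5.4 = 0.1696 years.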